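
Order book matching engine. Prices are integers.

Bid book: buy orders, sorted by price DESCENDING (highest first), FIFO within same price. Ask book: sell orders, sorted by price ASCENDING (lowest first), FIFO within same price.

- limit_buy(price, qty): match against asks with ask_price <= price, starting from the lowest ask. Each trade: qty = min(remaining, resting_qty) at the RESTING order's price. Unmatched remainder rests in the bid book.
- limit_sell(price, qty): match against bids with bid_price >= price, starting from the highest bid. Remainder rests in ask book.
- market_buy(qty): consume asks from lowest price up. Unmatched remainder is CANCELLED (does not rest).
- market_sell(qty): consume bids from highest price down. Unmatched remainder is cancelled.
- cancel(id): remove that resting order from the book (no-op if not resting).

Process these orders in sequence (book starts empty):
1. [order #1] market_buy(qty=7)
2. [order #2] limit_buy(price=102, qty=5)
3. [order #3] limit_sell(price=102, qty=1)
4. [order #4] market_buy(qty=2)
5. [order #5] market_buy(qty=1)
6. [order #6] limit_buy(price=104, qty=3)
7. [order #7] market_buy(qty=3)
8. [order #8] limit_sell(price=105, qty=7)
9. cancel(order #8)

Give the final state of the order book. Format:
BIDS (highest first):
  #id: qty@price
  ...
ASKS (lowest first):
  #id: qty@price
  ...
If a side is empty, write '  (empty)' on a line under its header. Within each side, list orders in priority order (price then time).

After op 1 [order #1] market_buy(qty=7): fills=none; bids=[-] asks=[-]
After op 2 [order #2] limit_buy(price=102, qty=5): fills=none; bids=[#2:5@102] asks=[-]
After op 3 [order #3] limit_sell(price=102, qty=1): fills=#2x#3:1@102; bids=[#2:4@102] asks=[-]
After op 4 [order #4] market_buy(qty=2): fills=none; bids=[#2:4@102] asks=[-]
After op 5 [order #5] market_buy(qty=1): fills=none; bids=[#2:4@102] asks=[-]
After op 6 [order #6] limit_buy(price=104, qty=3): fills=none; bids=[#6:3@104 #2:4@102] asks=[-]
After op 7 [order #7] market_buy(qty=3): fills=none; bids=[#6:3@104 #2:4@102] asks=[-]
After op 8 [order #8] limit_sell(price=105, qty=7): fills=none; bids=[#6:3@104 #2:4@102] asks=[#8:7@105]
After op 9 cancel(order #8): fills=none; bids=[#6:3@104 #2:4@102] asks=[-]

Answer: BIDS (highest first):
  #6: 3@104
  #2: 4@102
ASKS (lowest first):
  (empty)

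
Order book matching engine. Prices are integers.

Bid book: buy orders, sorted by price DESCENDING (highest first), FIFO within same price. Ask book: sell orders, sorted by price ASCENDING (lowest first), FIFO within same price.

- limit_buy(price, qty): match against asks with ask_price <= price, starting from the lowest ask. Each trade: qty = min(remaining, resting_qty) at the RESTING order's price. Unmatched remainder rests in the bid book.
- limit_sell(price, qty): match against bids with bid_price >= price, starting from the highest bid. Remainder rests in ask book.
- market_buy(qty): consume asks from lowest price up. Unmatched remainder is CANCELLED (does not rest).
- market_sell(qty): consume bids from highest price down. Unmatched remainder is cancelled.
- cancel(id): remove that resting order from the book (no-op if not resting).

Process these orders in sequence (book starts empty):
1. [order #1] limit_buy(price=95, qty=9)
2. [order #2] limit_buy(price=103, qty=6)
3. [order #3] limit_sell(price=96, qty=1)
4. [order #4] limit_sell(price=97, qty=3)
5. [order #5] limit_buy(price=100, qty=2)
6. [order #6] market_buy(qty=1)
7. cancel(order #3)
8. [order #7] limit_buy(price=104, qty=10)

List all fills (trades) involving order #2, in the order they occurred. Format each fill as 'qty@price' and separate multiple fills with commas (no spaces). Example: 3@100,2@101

Answer: 1@103,3@103

Derivation:
After op 1 [order #1] limit_buy(price=95, qty=9): fills=none; bids=[#1:9@95] asks=[-]
After op 2 [order #2] limit_buy(price=103, qty=6): fills=none; bids=[#2:6@103 #1:9@95] asks=[-]
After op 3 [order #3] limit_sell(price=96, qty=1): fills=#2x#3:1@103; bids=[#2:5@103 #1:9@95] asks=[-]
After op 4 [order #4] limit_sell(price=97, qty=3): fills=#2x#4:3@103; bids=[#2:2@103 #1:9@95] asks=[-]
After op 5 [order #5] limit_buy(price=100, qty=2): fills=none; bids=[#2:2@103 #5:2@100 #1:9@95] asks=[-]
After op 6 [order #6] market_buy(qty=1): fills=none; bids=[#2:2@103 #5:2@100 #1:9@95] asks=[-]
After op 7 cancel(order #3): fills=none; bids=[#2:2@103 #5:2@100 #1:9@95] asks=[-]
After op 8 [order #7] limit_buy(price=104, qty=10): fills=none; bids=[#7:10@104 #2:2@103 #5:2@100 #1:9@95] asks=[-]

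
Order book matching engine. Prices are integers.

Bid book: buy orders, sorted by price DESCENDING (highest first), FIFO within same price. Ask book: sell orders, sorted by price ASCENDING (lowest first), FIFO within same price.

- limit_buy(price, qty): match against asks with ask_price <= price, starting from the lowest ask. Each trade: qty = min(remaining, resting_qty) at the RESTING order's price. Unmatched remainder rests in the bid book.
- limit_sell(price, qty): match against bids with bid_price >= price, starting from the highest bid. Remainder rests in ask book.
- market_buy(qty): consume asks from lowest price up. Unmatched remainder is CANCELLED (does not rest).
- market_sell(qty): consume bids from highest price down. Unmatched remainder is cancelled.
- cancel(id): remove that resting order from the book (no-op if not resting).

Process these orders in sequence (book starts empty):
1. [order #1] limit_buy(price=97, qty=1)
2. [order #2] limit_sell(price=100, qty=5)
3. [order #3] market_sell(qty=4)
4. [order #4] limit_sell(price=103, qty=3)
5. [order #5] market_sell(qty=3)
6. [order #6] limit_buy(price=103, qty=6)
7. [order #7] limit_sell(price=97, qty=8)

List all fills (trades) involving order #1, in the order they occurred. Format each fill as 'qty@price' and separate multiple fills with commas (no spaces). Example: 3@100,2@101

Answer: 1@97

Derivation:
After op 1 [order #1] limit_buy(price=97, qty=1): fills=none; bids=[#1:1@97] asks=[-]
After op 2 [order #2] limit_sell(price=100, qty=5): fills=none; bids=[#1:1@97] asks=[#2:5@100]
After op 3 [order #3] market_sell(qty=4): fills=#1x#3:1@97; bids=[-] asks=[#2:5@100]
After op 4 [order #4] limit_sell(price=103, qty=3): fills=none; bids=[-] asks=[#2:5@100 #4:3@103]
After op 5 [order #5] market_sell(qty=3): fills=none; bids=[-] asks=[#2:5@100 #4:3@103]
After op 6 [order #6] limit_buy(price=103, qty=6): fills=#6x#2:5@100 #6x#4:1@103; bids=[-] asks=[#4:2@103]
After op 7 [order #7] limit_sell(price=97, qty=8): fills=none; bids=[-] asks=[#7:8@97 #4:2@103]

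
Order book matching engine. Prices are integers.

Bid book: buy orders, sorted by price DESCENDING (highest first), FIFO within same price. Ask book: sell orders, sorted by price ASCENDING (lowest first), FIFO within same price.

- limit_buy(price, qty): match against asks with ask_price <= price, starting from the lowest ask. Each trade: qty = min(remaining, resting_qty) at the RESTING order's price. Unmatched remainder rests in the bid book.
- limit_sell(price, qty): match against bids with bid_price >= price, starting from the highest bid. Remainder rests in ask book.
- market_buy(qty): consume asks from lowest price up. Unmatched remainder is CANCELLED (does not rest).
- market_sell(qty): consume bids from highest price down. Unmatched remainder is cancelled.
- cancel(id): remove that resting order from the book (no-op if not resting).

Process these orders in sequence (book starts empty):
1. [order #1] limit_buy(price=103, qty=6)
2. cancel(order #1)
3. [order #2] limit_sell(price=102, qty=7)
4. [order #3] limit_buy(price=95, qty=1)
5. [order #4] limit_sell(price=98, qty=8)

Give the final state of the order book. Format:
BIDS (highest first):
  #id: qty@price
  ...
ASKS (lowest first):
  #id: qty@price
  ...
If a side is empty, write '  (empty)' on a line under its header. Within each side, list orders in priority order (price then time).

Answer: BIDS (highest first):
  #3: 1@95
ASKS (lowest first):
  #4: 8@98
  #2: 7@102

Derivation:
After op 1 [order #1] limit_buy(price=103, qty=6): fills=none; bids=[#1:6@103] asks=[-]
After op 2 cancel(order #1): fills=none; bids=[-] asks=[-]
After op 3 [order #2] limit_sell(price=102, qty=7): fills=none; bids=[-] asks=[#2:7@102]
After op 4 [order #3] limit_buy(price=95, qty=1): fills=none; bids=[#3:1@95] asks=[#2:7@102]
After op 5 [order #4] limit_sell(price=98, qty=8): fills=none; bids=[#3:1@95] asks=[#4:8@98 #2:7@102]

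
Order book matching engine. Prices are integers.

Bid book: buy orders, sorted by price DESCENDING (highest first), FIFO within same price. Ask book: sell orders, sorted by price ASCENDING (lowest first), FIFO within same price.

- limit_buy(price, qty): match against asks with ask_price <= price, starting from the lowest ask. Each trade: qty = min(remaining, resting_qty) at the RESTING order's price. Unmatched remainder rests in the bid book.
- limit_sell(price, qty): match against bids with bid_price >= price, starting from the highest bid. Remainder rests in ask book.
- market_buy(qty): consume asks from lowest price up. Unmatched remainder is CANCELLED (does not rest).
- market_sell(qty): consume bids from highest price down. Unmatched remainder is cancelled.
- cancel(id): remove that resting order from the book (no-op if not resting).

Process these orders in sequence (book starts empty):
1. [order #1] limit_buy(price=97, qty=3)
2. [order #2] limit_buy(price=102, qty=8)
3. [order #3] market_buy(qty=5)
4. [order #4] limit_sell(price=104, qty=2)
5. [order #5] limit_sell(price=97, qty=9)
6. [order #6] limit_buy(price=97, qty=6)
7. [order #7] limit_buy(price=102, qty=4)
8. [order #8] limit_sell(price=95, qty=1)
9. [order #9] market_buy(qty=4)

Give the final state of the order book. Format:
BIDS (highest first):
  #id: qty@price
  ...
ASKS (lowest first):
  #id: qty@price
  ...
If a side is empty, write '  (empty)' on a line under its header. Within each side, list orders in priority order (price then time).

Answer: BIDS (highest first):
  #7: 3@102
  #1: 2@97
  #6: 6@97
ASKS (lowest first):
  (empty)

Derivation:
After op 1 [order #1] limit_buy(price=97, qty=3): fills=none; bids=[#1:3@97] asks=[-]
After op 2 [order #2] limit_buy(price=102, qty=8): fills=none; bids=[#2:8@102 #1:3@97] asks=[-]
After op 3 [order #3] market_buy(qty=5): fills=none; bids=[#2:8@102 #1:3@97] asks=[-]
After op 4 [order #4] limit_sell(price=104, qty=2): fills=none; bids=[#2:8@102 #1:3@97] asks=[#4:2@104]
After op 5 [order #5] limit_sell(price=97, qty=9): fills=#2x#5:8@102 #1x#5:1@97; bids=[#1:2@97] asks=[#4:2@104]
After op 6 [order #6] limit_buy(price=97, qty=6): fills=none; bids=[#1:2@97 #6:6@97] asks=[#4:2@104]
After op 7 [order #7] limit_buy(price=102, qty=4): fills=none; bids=[#7:4@102 #1:2@97 #6:6@97] asks=[#4:2@104]
After op 8 [order #8] limit_sell(price=95, qty=1): fills=#7x#8:1@102; bids=[#7:3@102 #1:2@97 #6:6@97] asks=[#4:2@104]
After op 9 [order #9] market_buy(qty=4): fills=#9x#4:2@104; bids=[#7:3@102 #1:2@97 #6:6@97] asks=[-]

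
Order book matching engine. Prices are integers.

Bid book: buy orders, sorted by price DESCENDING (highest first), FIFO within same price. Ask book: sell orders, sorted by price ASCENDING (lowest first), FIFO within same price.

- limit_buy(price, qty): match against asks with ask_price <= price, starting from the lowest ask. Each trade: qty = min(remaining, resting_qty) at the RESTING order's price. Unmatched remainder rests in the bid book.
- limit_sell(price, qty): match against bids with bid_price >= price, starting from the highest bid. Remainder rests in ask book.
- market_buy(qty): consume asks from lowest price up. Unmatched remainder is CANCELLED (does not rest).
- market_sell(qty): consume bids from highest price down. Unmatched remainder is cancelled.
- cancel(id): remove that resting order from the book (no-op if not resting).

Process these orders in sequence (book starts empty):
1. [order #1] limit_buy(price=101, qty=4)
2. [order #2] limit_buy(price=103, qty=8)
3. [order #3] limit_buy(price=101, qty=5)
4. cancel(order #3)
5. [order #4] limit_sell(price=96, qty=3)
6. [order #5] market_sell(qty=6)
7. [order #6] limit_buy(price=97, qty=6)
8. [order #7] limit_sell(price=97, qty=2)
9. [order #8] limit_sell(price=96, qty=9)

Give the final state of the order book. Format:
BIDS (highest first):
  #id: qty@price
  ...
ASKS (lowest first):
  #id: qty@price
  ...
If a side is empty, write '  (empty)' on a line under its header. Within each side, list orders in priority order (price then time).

Answer: BIDS (highest first):
  (empty)
ASKS (lowest first):
  #8: 2@96

Derivation:
After op 1 [order #1] limit_buy(price=101, qty=4): fills=none; bids=[#1:4@101] asks=[-]
After op 2 [order #2] limit_buy(price=103, qty=8): fills=none; bids=[#2:8@103 #1:4@101] asks=[-]
After op 3 [order #3] limit_buy(price=101, qty=5): fills=none; bids=[#2:8@103 #1:4@101 #3:5@101] asks=[-]
After op 4 cancel(order #3): fills=none; bids=[#2:8@103 #1:4@101] asks=[-]
After op 5 [order #4] limit_sell(price=96, qty=3): fills=#2x#4:3@103; bids=[#2:5@103 #1:4@101] asks=[-]
After op 6 [order #5] market_sell(qty=6): fills=#2x#5:5@103 #1x#5:1@101; bids=[#1:3@101] asks=[-]
After op 7 [order #6] limit_buy(price=97, qty=6): fills=none; bids=[#1:3@101 #6:6@97] asks=[-]
After op 8 [order #7] limit_sell(price=97, qty=2): fills=#1x#7:2@101; bids=[#1:1@101 #6:6@97] asks=[-]
After op 9 [order #8] limit_sell(price=96, qty=9): fills=#1x#8:1@101 #6x#8:6@97; bids=[-] asks=[#8:2@96]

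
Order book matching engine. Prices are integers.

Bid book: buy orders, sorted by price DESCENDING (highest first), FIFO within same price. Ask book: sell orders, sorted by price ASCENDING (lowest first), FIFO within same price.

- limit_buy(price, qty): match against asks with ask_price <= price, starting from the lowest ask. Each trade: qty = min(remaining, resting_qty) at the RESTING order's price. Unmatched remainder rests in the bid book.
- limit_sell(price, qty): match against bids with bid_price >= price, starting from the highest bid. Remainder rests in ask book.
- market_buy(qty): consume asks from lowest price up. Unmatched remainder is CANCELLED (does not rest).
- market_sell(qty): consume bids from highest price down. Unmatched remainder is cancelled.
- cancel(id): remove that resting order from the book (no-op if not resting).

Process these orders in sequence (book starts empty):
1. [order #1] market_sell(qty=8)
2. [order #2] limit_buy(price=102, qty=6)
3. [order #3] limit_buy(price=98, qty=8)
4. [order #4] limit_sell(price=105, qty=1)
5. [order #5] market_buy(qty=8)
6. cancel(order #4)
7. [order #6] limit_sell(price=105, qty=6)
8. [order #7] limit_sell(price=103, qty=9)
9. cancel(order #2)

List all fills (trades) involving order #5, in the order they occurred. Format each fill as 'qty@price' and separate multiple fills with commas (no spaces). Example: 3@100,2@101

After op 1 [order #1] market_sell(qty=8): fills=none; bids=[-] asks=[-]
After op 2 [order #2] limit_buy(price=102, qty=6): fills=none; bids=[#2:6@102] asks=[-]
After op 3 [order #3] limit_buy(price=98, qty=8): fills=none; bids=[#2:6@102 #3:8@98] asks=[-]
After op 4 [order #4] limit_sell(price=105, qty=1): fills=none; bids=[#2:6@102 #3:8@98] asks=[#4:1@105]
After op 5 [order #5] market_buy(qty=8): fills=#5x#4:1@105; bids=[#2:6@102 #3:8@98] asks=[-]
After op 6 cancel(order #4): fills=none; bids=[#2:6@102 #3:8@98] asks=[-]
After op 7 [order #6] limit_sell(price=105, qty=6): fills=none; bids=[#2:6@102 #3:8@98] asks=[#6:6@105]
After op 8 [order #7] limit_sell(price=103, qty=9): fills=none; bids=[#2:6@102 #3:8@98] asks=[#7:9@103 #6:6@105]
After op 9 cancel(order #2): fills=none; bids=[#3:8@98] asks=[#7:9@103 #6:6@105]

Answer: 1@105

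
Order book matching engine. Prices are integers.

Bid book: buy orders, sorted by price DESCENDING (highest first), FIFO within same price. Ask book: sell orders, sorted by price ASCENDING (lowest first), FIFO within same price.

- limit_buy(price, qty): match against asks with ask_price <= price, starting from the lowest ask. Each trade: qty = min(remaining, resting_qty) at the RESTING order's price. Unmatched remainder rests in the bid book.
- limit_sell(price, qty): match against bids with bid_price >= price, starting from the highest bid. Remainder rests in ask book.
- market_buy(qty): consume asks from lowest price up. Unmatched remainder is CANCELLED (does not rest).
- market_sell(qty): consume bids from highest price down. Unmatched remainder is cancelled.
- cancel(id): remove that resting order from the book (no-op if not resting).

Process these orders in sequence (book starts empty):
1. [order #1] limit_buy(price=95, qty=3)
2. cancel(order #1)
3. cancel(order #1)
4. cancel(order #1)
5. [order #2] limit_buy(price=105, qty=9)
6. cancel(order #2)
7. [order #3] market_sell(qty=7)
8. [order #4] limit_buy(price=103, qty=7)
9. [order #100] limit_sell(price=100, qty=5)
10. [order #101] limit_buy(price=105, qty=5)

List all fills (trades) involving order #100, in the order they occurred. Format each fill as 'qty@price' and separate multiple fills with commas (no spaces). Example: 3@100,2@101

After op 1 [order #1] limit_buy(price=95, qty=3): fills=none; bids=[#1:3@95] asks=[-]
After op 2 cancel(order #1): fills=none; bids=[-] asks=[-]
After op 3 cancel(order #1): fills=none; bids=[-] asks=[-]
After op 4 cancel(order #1): fills=none; bids=[-] asks=[-]
After op 5 [order #2] limit_buy(price=105, qty=9): fills=none; bids=[#2:9@105] asks=[-]
After op 6 cancel(order #2): fills=none; bids=[-] asks=[-]
After op 7 [order #3] market_sell(qty=7): fills=none; bids=[-] asks=[-]
After op 8 [order #4] limit_buy(price=103, qty=7): fills=none; bids=[#4:7@103] asks=[-]
After op 9 [order #100] limit_sell(price=100, qty=5): fills=#4x#100:5@103; bids=[#4:2@103] asks=[-]
After op 10 [order #101] limit_buy(price=105, qty=5): fills=none; bids=[#101:5@105 #4:2@103] asks=[-]

Answer: 5@103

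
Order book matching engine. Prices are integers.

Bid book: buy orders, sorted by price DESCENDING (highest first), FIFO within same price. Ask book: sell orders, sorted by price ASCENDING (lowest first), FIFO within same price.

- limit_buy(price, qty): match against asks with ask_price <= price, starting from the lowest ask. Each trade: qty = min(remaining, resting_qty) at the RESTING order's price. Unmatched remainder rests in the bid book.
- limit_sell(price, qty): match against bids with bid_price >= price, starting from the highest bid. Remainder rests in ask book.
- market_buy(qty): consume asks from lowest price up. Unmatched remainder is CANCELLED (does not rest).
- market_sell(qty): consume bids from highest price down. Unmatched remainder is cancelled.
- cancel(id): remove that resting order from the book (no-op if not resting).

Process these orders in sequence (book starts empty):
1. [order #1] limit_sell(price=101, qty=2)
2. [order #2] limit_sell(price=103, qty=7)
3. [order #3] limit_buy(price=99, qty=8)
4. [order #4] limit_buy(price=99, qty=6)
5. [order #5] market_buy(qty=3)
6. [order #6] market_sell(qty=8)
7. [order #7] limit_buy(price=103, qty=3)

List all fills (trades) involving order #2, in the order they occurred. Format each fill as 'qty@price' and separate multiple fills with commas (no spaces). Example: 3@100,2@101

After op 1 [order #1] limit_sell(price=101, qty=2): fills=none; bids=[-] asks=[#1:2@101]
After op 2 [order #2] limit_sell(price=103, qty=7): fills=none; bids=[-] asks=[#1:2@101 #2:7@103]
After op 3 [order #3] limit_buy(price=99, qty=8): fills=none; bids=[#3:8@99] asks=[#1:2@101 #2:7@103]
After op 4 [order #4] limit_buy(price=99, qty=6): fills=none; bids=[#3:8@99 #4:6@99] asks=[#1:2@101 #2:7@103]
After op 5 [order #5] market_buy(qty=3): fills=#5x#1:2@101 #5x#2:1@103; bids=[#3:8@99 #4:6@99] asks=[#2:6@103]
After op 6 [order #6] market_sell(qty=8): fills=#3x#6:8@99; bids=[#4:6@99] asks=[#2:6@103]
After op 7 [order #7] limit_buy(price=103, qty=3): fills=#7x#2:3@103; bids=[#4:6@99] asks=[#2:3@103]

Answer: 1@103,3@103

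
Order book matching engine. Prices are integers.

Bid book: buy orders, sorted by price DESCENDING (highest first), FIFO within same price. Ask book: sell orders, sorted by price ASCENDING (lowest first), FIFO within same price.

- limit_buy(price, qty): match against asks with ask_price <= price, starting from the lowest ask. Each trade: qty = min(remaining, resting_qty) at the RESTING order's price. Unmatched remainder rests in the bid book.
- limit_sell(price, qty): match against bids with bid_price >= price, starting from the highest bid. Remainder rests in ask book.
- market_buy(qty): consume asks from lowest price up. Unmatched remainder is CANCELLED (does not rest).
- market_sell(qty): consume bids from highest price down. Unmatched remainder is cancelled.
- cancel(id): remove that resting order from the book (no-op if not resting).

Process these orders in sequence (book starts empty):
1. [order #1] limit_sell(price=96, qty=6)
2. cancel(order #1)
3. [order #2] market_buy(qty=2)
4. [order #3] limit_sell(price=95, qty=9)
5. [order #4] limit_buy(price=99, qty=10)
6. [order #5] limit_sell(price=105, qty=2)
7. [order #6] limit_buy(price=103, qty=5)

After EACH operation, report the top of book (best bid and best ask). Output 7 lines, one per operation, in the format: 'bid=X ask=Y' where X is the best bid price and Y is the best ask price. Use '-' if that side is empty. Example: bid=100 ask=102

After op 1 [order #1] limit_sell(price=96, qty=6): fills=none; bids=[-] asks=[#1:6@96]
After op 2 cancel(order #1): fills=none; bids=[-] asks=[-]
After op 3 [order #2] market_buy(qty=2): fills=none; bids=[-] asks=[-]
After op 4 [order #3] limit_sell(price=95, qty=9): fills=none; bids=[-] asks=[#3:9@95]
After op 5 [order #4] limit_buy(price=99, qty=10): fills=#4x#3:9@95; bids=[#4:1@99] asks=[-]
After op 6 [order #5] limit_sell(price=105, qty=2): fills=none; bids=[#4:1@99] asks=[#5:2@105]
After op 7 [order #6] limit_buy(price=103, qty=5): fills=none; bids=[#6:5@103 #4:1@99] asks=[#5:2@105]

Answer: bid=- ask=96
bid=- ask=-
bid=- ask=-
bid=- ask=95
bid=99 ask=-
bid=99 ask=105
bid=103 ask=105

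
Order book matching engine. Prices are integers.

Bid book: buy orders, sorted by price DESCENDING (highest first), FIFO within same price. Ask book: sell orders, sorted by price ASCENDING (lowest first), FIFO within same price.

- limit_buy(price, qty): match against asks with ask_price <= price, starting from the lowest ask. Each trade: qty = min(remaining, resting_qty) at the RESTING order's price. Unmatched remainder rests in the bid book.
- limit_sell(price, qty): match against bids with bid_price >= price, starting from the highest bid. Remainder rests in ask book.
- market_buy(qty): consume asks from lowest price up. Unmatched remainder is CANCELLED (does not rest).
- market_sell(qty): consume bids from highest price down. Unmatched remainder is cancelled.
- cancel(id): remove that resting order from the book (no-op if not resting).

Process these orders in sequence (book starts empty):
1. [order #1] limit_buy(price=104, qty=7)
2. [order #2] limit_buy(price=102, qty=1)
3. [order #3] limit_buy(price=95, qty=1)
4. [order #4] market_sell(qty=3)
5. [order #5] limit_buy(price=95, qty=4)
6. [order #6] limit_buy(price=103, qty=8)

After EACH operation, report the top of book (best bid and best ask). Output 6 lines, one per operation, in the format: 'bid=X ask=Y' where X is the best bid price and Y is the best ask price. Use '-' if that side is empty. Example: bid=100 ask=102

After op 1 [order #1] limit_buy(price=104, qty=7): fills=none; bids=[#1:7@104] asks=[-]
After op 2 [order #2] limit_buy(price=102, qty=1): fills=none; bids=[#1:7@104 #2:1@102] asks=[-]
After op 3 [order #3] limit_buy(price=95, qty=1): fills=none; bids=[#1:7@104 #2:1@102 #3:1@95] asks=[-]
After op 4 [order #4] market_sell(qty=3): fills=#1x#4:3@104; bids=[#1:4@104 #2:1@102 #3:1@95] asks=[-]
After op 5 [order #5] limit_buy(price=95, qty=4): fills=none; bids=[#1:4@104 #2:1@102 #3:1@95 #5:4@95] asks=[-]
After op 6 [order #6] limit_buy(price=103, qty=8): fills=none; bids=[#1:4@104 #6:8@103 #2:1@102 #3:1@95 #5:4@95] asks=[-]

Answer: bid=104 ask=-
bid=104 ask=-
bid=104 ask=-
bid=104 ask=-
bid=104 ask=-
bid=104 ask=-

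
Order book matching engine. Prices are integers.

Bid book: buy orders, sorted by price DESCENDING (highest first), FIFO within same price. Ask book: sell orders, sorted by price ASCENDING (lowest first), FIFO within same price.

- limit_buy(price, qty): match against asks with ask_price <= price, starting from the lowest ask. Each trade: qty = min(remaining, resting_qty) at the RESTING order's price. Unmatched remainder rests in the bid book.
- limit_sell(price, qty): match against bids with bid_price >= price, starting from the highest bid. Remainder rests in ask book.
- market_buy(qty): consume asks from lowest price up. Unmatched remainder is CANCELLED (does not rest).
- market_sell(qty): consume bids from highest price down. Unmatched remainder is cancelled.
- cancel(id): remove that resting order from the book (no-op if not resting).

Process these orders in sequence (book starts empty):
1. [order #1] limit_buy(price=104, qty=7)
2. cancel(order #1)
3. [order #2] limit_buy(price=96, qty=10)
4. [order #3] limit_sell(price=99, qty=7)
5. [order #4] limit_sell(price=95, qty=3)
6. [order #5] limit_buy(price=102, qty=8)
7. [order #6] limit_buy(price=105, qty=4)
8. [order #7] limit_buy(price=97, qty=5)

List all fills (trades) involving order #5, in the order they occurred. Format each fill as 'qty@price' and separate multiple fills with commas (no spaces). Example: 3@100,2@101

Answer: 7@99

Derivation:
After op 1 [order #1] limit_buy(price=104, qty=7): fills=none; bids=[#1:7@104] asks=[-]
After op 2 cancel(order #1): fills=none; bids=[-] asks=[-]
After op 3 [order #2] limit_buy(price=96, qty=10): fills=none; bids=[#2:10@96] asks=[-]
After op 4 [order #3] limit_sell(price=99, qty=7): fills=none; bids=[#2:10@96] asks=[#3:7@99]
After op 5 [order #4] limit_sell(price=95, qty=3): fills=#2x#4:3@96; bids=[#2:7@96] asks=[#3:7@99]
After op 6 [order #5] limit_buy(price=102, qty=8): fills=#5x#3:7@99; bids=[#5:1@102 #2:7@96] asks=[-]
After op 7 [order #6] limit_buy(price=105, qty=4): fills=none; bids=[#6:4@105 #5:1@102 #2:7@96] asks=[-]
After op 8 [order #7] limit_buy(price=97, qty=5): fills=none; bids=[#6:4@105 #5:1@102 #7:5@97 #2:7@96] asks=[-]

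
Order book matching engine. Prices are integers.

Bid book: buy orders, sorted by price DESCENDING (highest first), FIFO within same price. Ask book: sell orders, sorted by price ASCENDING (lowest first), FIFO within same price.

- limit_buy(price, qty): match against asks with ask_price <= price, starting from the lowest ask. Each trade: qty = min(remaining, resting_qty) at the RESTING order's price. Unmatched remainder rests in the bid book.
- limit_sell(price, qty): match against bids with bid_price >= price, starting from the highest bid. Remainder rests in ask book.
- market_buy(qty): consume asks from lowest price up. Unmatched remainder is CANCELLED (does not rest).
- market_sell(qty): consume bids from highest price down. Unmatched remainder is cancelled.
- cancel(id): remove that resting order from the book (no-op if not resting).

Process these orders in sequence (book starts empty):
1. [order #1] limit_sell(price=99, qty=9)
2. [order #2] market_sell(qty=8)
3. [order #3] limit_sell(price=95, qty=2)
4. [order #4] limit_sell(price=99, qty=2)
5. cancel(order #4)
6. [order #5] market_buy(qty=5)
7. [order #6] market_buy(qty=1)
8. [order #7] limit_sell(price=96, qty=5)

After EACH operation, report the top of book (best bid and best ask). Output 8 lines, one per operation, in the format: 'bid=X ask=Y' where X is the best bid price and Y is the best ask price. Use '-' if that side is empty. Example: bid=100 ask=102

After op 1 [order #1] limit_sell(price=99, qty=9): fills=none; bids=[-] asks=[#1:9@99]
After op 2 [order #2] market_sell(qty=8): fills=none; bids=[-] asks=[#1:9@99]
After op 3 [order #3] limit_sell(price=95, qty=2): fills=none; bids=[-] asks=[#3:2@95 #1:9@99]
After op 4 [order #4] limit_sell(price=99, qty=2): fills=none; bids=[-] asks=[#3:2@95 #1:9@99 #4:2@99]
After op 5 cancel(order #4): fills=none; bids=[-] asks=[#3:2@95 #1:9@99]
After op 6 [order #5] market_buy(qty=5): fills=#5x#3:2@95 #5x#1:3@99; bids=[-] asks=[#1:6@99]
After op 7 [order #6] market_buy(qty=1): fills=#6x#1:1@99; bids=[-] asks=[#1:5@99]
After op 8 [order #7] limit_sell(price=96, qty=5): fills=none; bids=[-] asks=[#7:5@96 #1:5@99]

Answer: bid=- ask=99
bid=- ask=99
bid=- ask=95
bid=- ask=95
bid=- ask=95
bid=- ask=99
bid=- ask=99
bid=- ask=96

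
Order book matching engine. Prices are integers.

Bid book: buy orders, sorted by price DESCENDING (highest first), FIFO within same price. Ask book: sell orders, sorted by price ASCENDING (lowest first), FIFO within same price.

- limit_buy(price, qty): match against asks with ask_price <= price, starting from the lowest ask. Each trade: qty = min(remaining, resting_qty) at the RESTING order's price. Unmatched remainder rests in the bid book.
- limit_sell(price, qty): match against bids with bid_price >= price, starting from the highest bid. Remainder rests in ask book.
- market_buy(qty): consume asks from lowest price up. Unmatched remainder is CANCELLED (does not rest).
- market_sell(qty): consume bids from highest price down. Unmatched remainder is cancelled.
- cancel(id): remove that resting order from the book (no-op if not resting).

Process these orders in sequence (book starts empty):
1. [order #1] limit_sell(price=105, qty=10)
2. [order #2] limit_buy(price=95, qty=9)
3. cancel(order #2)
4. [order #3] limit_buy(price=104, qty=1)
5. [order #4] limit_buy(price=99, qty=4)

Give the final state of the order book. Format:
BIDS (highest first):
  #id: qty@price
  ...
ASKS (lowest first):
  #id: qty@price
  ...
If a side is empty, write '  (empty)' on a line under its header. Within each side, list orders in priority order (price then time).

Answer: BIDS (highest first):
  #3: 1@104
  #4: 4@99
ASKS (lowest first):
  #1: 10@105

Derivation:
After op 1 [order #1] limit_sell(price=105, qty=10): fills=none; bids=[-] asks=[#1:10@105]
After op 2 [order #2] limit_buy(price=95, qty=9): fills=none; bids=[#2:9@95] asks=[#1:10@105]
After op 3 cancel(order #2): fills=none; bids=[-] asks=[#1:10@105]
After op 4 [order #3] limit_buy(price=104, qty=1): fills=none; bids=[#3:1@104] asks=[#1:10@105]
After op 5 [order #4] limit_buy(price=99, qty=4): fills=none; bids=[#3:1@104 #4:4@99] asks=[#1:10@105]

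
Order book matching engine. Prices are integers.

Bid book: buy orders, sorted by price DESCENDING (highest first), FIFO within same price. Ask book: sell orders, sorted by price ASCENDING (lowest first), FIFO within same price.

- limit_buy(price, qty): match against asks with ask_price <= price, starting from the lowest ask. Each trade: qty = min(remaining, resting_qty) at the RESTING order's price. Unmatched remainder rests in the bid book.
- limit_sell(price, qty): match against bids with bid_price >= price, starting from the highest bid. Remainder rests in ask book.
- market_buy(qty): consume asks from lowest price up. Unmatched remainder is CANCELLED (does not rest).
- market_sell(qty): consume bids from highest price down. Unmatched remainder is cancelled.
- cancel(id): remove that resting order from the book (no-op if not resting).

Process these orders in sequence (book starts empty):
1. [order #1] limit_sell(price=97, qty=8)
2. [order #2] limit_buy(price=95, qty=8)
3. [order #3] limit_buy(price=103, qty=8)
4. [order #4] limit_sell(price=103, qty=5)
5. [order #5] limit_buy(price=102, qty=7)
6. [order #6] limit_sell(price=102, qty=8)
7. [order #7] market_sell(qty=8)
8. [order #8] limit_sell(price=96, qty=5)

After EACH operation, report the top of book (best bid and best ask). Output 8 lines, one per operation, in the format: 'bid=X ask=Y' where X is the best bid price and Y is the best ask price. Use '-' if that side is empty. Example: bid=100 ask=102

Answer: bid=- ask=97
bid=95 ask=97
bid=95 ask=-
bid=95 ask=103
bid=102 ask=103
bid=95 ask=102
bid=- ask=102
bid=- ask=96

Derivation:
After op 1 [order #1] limit_sell(price=97, qty=8): fills=none; bids=[-] asks=[#1:8@97]
After op 2 [order #2] limit_buy(price=95, qty=8): fills=none; bids=[#2:8@95] asks=[#1:8@97]
After op 3 [order #3] limit_buy(price=103, qty=8): fills=#3x#1:8@97; bids=[#2:8@95] asks=[-]
After op 4 [order #4] limit_sell(price=103, qty=5): fills=none; bids=[#2:8@95] asks=[#4:5@103]
After op 5 [order #5] limit_buy(price=102, qty=7): fills=none; bids=[#5:7@102 #2:8@95] asks=[#4:5@103]
After op 6 [order #6] limit_sell(price=102, qty=8): fills=#5x#6:7@102; bids=[#2:8@95] asks=[#6:1@102 #4:5@103]
After op 7 [order #7] market_sell(qty=8): fills=#2x#7:8@95; bids=[-] asks=[#6:1@102 #4:5@103]
After op 8 [order #8] limit_sell(price=96, qty=5): fills=none; bids=[-] asks=[#8:5@96 #6:1@102 #4:5@103]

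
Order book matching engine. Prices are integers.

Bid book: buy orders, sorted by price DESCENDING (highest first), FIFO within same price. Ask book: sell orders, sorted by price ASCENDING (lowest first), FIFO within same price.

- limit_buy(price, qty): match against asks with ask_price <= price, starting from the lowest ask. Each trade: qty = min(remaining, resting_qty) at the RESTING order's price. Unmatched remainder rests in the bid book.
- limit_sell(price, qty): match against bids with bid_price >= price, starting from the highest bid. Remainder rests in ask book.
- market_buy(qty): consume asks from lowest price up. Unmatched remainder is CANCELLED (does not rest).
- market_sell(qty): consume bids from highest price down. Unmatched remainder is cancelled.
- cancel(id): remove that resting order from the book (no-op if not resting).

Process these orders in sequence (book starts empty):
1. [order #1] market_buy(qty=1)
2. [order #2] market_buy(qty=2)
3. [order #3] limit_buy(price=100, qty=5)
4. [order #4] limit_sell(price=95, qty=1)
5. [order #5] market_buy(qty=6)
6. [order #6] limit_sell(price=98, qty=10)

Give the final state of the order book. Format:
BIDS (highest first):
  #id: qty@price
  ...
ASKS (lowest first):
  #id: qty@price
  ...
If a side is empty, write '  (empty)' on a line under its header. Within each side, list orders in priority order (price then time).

Answer: BIDS (highest first):
  (empty)
ASKS (lowest first):
  #6: 6@98

Derivation:
After op 1 [order #1] market_buy(qty=1): fills=none; bids=[-] asks=[-]
After op 2 [order #2] market_buy(qty=2): fills=none; bids=[-] asks=[-]
After op 3 [order #3] limit_buy(price=100, qty=5): fills=none; bids=[#3:5@100] asks=[-]
After op 4 [order #4] limit_sell(price=95, qty=1): fills=#3x#4:1@100; bids=[#3:4@100] asks=[-]
After op 5 [order #5] market_buy(qty=6): fills=none; bids=[#3:4@100] asks=[-]
After op 6 [order #6] limit_sell(price=98, qty=10): fills=#3x#6:4@100; bids=[-] asks=[#6:6@98]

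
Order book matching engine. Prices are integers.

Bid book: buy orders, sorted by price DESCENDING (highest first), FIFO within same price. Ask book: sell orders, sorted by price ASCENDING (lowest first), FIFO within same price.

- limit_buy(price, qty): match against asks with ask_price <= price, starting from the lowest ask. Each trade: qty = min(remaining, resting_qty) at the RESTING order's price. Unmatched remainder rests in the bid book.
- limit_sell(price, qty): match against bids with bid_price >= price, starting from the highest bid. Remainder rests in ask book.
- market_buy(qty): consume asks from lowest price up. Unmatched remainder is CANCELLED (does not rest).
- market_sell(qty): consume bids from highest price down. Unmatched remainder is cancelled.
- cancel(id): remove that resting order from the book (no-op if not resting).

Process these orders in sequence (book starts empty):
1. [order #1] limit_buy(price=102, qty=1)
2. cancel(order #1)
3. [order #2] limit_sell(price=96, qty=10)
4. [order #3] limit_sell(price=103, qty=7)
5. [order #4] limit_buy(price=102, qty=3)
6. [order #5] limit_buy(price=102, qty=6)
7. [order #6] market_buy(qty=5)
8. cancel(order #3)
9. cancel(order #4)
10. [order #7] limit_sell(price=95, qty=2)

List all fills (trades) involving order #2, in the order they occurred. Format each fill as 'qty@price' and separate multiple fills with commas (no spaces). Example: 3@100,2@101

Answer: 3@96,6@96,1@96

Derivation:
After op 1 [order #1] limit_buy(price=102, qty=1): fills=none; bids=[#1:1@102] asks=[-]
After op 2 cancel(order #1): fills=none; bids=[-] asks=[-]
After op 3 [order #2] limit_sell(price=96, qty=10): fills=none; bids=[-] asks=[#2:10@96]
After op 4 [order #3] limit_sell(price=103, qty=7): fills=none; bids=[-] asks=[#2:10@96 #3:7@103]
After op 5 [order #4] limit_buy(price=102, qty=3): fills=#4x#2:3@96; bids=[-] asks=[#2:7@96 #3:7@103]
After op 6 [order #5] limit_buy(price=102, qty=6): fills=#5x#2:6@96; bids=[-] asks=[#2:1@96 #3:7@103]
After op 7 [order #6] market_buy(qty=5): fills=#6x#2:1@96 #6x#3:4@103; bids=[-] asks=[#3:3@103]
After op 8 cancel(order #3): fills=none; bids=[-] asks=[-]
After op 9 cancel(order #4): fills=none; bids=[-] asks=[-]
After op 10 [order #7] limit_sell(price=95, qty=2): fills=none; bids=[-] asks=[#7:2@95]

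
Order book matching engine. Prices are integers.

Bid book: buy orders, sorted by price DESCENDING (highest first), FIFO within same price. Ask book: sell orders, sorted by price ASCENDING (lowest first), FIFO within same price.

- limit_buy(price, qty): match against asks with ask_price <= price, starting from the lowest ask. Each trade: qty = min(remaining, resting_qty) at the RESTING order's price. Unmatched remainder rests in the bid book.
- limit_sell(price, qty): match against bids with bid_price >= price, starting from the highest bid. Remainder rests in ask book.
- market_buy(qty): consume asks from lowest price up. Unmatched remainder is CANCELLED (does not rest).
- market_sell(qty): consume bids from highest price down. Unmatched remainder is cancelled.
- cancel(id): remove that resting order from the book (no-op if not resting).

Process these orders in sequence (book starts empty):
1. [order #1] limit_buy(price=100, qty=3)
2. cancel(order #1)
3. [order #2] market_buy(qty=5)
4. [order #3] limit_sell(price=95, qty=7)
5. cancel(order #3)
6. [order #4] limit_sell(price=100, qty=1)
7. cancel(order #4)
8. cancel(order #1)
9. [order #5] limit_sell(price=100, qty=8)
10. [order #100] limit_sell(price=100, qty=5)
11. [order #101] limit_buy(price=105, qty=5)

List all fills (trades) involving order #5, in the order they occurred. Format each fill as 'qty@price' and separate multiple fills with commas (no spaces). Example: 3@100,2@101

After op 1 [order #1] limit_buy(price=100, qty=3): fills=none; bids=[#1:3@100] asks=[-]
After op 2 cancel(order #1): fills=none; bids=[-] asks=[-]
After op 3 [order #2] market_buy(qty=5): fills=none; bids=[-] asks=[-]
After op 4 [order #3] limit_sell(price=95, qty=7): fills=none; bids=[-] asks=[#3:7@95]
After op 5 cancel(order #3): fills=none; bids=[-] asks=[-]
After op 6 [order #4] limit_sell(price=100, qty=1): fills=none; bids=[-] asks=[#4:1@100]
After op 7 cancel(order #4): fills=none; bids=[-] asks=[-]
After op 8 cancel(order #1): fills=none; bids=[-] asks=[-]
After op 9 [order #5] limit_sell(price=100, qty=8): fills=none; bids=[-] asks=[#5:8@100]
After op 10 [order #100] limit_sell(price=100, qty=5): fills=none; bids=[-] asks=[#5:8@100 #100:5@100]
After op 11 [order #101] limit_buy(price=105, qty=5): fills=#101x#5:5@100; bids=[-] asks=[#5:3@100 #100:5@100]

Answer: 5@100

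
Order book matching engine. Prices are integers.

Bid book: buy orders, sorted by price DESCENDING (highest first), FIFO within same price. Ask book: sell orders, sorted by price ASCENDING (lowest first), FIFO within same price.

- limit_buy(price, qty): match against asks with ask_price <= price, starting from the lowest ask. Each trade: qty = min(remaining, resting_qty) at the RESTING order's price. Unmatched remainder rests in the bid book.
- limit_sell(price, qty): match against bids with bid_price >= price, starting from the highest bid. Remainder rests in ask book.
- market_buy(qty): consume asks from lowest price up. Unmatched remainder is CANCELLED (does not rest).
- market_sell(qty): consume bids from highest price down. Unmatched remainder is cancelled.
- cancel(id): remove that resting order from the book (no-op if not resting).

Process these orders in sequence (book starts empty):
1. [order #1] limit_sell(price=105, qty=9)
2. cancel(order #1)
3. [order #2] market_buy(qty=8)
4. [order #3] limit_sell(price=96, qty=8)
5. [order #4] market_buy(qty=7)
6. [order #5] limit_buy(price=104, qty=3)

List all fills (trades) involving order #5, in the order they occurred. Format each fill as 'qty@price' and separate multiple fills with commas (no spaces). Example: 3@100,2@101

Answer: 1@96

Derivation:
After op 1 [order #1] limit_sell(price=105, qty=9): fills=none; bids=[-] asks=[#1:9@105]
After op 2 cancel(order #1): fills=none; bids=[-] asks=[-]
After op 3 [order #2] market_buy(qty=8): fills=none; bids=[-] asks=[-]
After op 4 [order #3] limit_sell(price=96, qty=8): fills=none; bids=[-] asks=[#3:8@96]
After op 5 [order #4] market_buy(qty=7): fills=#4x#3:7@96; bids=[-] asks=[#3:1@96]
After op 6 [order #5] limit_buy(price=104, qty=3): fills=#5x#3:1@96; bids=[#5:2@104] asks=[-]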